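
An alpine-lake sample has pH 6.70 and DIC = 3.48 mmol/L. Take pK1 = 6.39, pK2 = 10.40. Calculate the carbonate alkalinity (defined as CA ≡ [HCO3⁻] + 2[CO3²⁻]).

CA = 2.34 mmol/L

CA = [HCO3⁻] + 2[CO3²⁻] = (α₁ + 2α₂)·DIC
At pH 6.70: [H⁺]/K1 = 10^-0.31 = 0.48978, K2/[H⁺] = 10^-3.70 = 0.00019953
α₁ = 1/(1 + 0.48978 + 0.00019953) = 1/1.4900 = 0.6712; α₂ = α₁·K2/[H⁺] = 0.0001339
α₁ + 2α₂ = 0.6714
CA = 0.6714 × 3.48 = 2.34 mmol/L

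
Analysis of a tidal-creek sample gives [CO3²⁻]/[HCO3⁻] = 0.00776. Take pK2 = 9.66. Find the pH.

From K2 = [H⁺][CO3²⁻]/[HCO3⁻]:  pH = pK2 + log₁₀([CO3²⁻]/[HCO3⁻])
log₁₀(0.00776) = -2.110
pH = 9.66 + (-2.110) = 7.55

pH = 7.55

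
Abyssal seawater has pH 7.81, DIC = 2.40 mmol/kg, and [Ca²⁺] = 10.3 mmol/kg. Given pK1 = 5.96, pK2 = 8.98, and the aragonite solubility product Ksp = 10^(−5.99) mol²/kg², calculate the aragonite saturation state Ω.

α₂ = 1 / (1 + [H⁺]/K2 + [H⁺]²/(K1K2)) = 1 / (1 + 10^+1.17 + 10^-0.68)
   = 1 / (1 + 14.791 + 0.20893) = 1/16.000 = 0.06250
[CO3²⁻] = α₂ × DIC = 0.06250 × 2.40 = 0.1500 mmol/kg
Ksp = 10^(−5.99) = 1.023×10^-6
Ω = [Ca²⁺][CO3²⁻]/Ksp = (10.3×10^-3)(1.500×10^-4) / 1.023×10^-6 = 1.51

Ω = 1.51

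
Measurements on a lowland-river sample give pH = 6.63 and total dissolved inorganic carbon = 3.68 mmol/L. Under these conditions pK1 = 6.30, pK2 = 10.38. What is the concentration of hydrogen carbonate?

α₁ = 1 / (1 + [H⁺]/K1 + K2/[H⁺]) = 1 / (1 + 10^-0.33 + 10^-3.75)
   = 1 / (1 + 0.46774 + 0.00017783) = 1/1.4679 = 0.6812
[HCO3⁻] = α₁ × DIC = 0.6812 × 3.68 = 2.51 mmol/L

[HCO3⁻] = 2.51 mmol/L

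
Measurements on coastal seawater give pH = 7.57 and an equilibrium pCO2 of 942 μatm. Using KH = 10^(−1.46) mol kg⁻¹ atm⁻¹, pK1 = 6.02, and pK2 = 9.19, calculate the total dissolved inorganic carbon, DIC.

[CO2*] = KH · pCO2 = 10^(−1.46) × 942×10^-6 = 3.266×10^-5 mol/kg
α₀ = 1/(1 + K1/[H⁺] + K1K2/[H⁺]²) = 1/(1 + 10^+1.55 + 10^-0.07) = 0.02679
DIC = [CO2*]/α₀ = 3.266×10^-5 / 0.02679 = 1.22 mmol/kg

DIC = 1.22 mmol/kg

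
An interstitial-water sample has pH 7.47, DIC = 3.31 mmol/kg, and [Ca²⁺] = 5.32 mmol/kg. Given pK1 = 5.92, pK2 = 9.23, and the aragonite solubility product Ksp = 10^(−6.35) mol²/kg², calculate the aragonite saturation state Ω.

α₂ = 1 / (1 + [H⁺]/K2 + [H⁺]²/(K1K2)) = 1 / (1 + 10^+1.76 + 10^+0.21)
   = 1 / (1 + 57.544 + 1.6218) = 1/60.166 = 0.01662
[CO3²⁻] = α₂ × DIC = 0.01662 × 3.31 = 0.05501 mmol/kg
Ksp = 10^(−6.35) = 4.467×10^-7
Ω = [Ca²⁺][CO3²⁻]/Ksp = (5.32×10^-3)(5.501×10^-5) / 4.467×10^-7 = 0.655

Ω = 0.655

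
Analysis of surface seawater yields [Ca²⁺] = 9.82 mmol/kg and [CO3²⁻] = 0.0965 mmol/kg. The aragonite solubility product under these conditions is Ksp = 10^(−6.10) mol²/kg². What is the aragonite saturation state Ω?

Ω = 1.19

Ksp = 10^(−6.10) = 7.943×10^-7
Ω = [Ca²⁺][CO3²⁻]/Ksp = (9.82×10^-3)(0.0965×10^-3) / 7.943×10^-7 = 1.19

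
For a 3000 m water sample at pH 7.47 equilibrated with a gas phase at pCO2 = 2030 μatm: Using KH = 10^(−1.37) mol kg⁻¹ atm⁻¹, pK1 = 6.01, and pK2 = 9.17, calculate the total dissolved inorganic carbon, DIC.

DIC = 2.63 mmol/kg

[CO2*] = KH · pCO2 = 10^(−1.37) × 2030×10^-6 = 8.660×10^-5 mol/kg
α₀ = 1/(1 + K1/[H⁺] + K1K2/[H⁺]²) = 1/(1 + 10^+1.46 + 10^-0.24) = 0.03288
DIC = [CO2*]/α₀ = 8.660×10^-5 / 0.03288 = 2.63 mmol/kg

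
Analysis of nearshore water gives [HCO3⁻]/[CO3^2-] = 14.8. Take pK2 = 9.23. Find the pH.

From K2 = [H⁺][CO3^2-]/[HCO3⁻]:  pH = pK2 − log₁₀([HCO3⁻]/[CO3^2-])
log₁₀(14.8) = +1.170
pH = 9.23 − (+1.170) = 8.06

pH = 8.06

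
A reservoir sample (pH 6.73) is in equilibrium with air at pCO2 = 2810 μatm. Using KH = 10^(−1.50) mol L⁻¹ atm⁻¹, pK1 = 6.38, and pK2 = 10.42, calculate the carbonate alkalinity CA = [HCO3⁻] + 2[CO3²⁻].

CA = 0.199 mmol/L

[CO2*] = KH · pCO2 = 10^(−1.50) × 2810×10^-6 = 8.886×10^-5 mol/L
α₀ = 1/(1 + K1/[H⁺] + K1K2/[H⁺]²) = 1/(1 + 10^+0.35 + 10^-3.34) = 0.3087
DIC = [CO2*]/α₀ = 8.886×10^-5 / 0.3087 = 0.2878 mmol/L
CA = (α₁ + 2α₂)·DIC = (0.6911 + 2×0.0001411) × 0.2878 = 0.199 mmol/L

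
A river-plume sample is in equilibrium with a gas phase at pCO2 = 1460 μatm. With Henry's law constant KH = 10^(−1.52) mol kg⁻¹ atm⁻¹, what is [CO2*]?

[CO2*] = 44.1 μmol/kg

KH = 10^(−1.52) = 3.020×10^-2 mol kg⁻¹ atm⁻¹
[CO2*] = KH · pCO2 = 3.020×10^-2 × 1460×10^-6 atm = 4.41×10^-5 mol/kg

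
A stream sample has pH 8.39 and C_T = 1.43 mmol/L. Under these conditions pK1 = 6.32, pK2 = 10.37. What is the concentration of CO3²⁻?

[CO3²⁻] = 14.7 μmol/L

α₂ = 1 / (1 + [H⁺]/K2 + [H⁺]²/(K1K2)) = 1 / (1 + 10^+1.98 + 10^-0.09)
   = 1 / (1 + 95.499 + 0.81283) = 1/97.312 = 0.01028
[CO3²⁻] = α₂ × DIC = 0.01028 × 1.43 = 0.0147 mmol/L = 14.7 μmol/L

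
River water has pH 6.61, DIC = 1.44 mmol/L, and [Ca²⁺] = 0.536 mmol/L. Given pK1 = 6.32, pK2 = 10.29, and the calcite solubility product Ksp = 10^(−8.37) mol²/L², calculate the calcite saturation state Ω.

α₂ = 1 / (1 + [H⁺]/K2 + [H⁺]²/(K1K2)) = 1 / (1 + 10^+3.68 + 10^+3.39)
   = 1 / (1 + 4786.3 + 2454.7) = 1/7242.0 = 0.0001381
[CO3²⁻] = α₂ × DIC = 0.0001381 × 1.44 = 0.0001988 mmol/L = 0.1988 μmol/L
Ksp = 10^(−8.37) = 4.266×10^-9
Ω = [Ca²⁺][CO3²⁻]/Ksp = (0.536×10^-3)(1.988×10^-7) / 4.266×10^-9 = 0.0250

Ω = 0.0250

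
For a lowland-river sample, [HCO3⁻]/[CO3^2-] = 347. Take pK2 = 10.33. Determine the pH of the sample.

pH = 7.79

From K2 = [H⁺][CO3^2-]/[HCO3⁻]:  pH = pK2 − log₁₀([HCO3⁻]/[CO3^2-])
log₁₀(347) = +2.540
pH = 10.33 − (+2.540) = 7.79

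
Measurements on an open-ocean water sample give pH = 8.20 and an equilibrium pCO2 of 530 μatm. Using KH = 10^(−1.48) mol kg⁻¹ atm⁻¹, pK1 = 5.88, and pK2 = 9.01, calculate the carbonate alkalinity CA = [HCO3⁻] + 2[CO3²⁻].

[CO2*] = KH · pCO2 = 10^(−1.48) × 530×10^-6 = 1.755×10^-5 mol/kg
α₀ = 1/(1 + K1/[H⁺] + K1K2/[H⁺]²) = 1/(1 + 10^+2.32 + 10^+1.51) = 0.004127
DIC = [CO2*]/α₀ = 1.755×10^-5 / 0.004127 = 4.252 mmol/kg
CA = (α₁ + 2α₂)·DIC = (0.8623 + 2×0.1336) × 4.252 = 4.80 mmol/kg

CA = 4.80 mmol/kg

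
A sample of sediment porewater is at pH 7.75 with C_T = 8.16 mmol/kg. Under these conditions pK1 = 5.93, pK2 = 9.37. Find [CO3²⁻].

[CO3²⁻] = 0.188 mmol/kg

α₂ = 1 / (1 + [H⁺]/K2 + [H⁺]²/(K1K2)) = 1 / (1 + 10^+1.62 + 10^-0.20)
   = 1 / (1 + 41.687 + 0.63096) = 1/43.318 = 0.02309
[CO3²⁻] = α₂ × DIC = 0.02309 × 8.16 = 0.188 mmol/kg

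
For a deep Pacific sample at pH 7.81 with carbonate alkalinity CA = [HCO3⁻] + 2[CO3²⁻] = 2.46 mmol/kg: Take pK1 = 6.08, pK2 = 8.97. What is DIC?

DIC = 2.35 mmol/kg

CA = [HCO3⁻] + 2[CO3²⁻] = (α₁ + 2α₂)·DIC
At pH 7.81: [H⁺]/K1 = 10^-1.73 = 0.018621, K2/[H⁺] = 10^-1.16 = 0.069183
α₁ = 1/(1 + 0.018621 + 0.069183) = 1/1.0878 = 0.9193; α₂ = α₁·K2/[H⁺] = 0.06360
α₁ + 2α₂ = 1.0465
DIC = CA / (α₁ + 2α₂) = 2.46 / 1.0465 = 2.35 mmol/kg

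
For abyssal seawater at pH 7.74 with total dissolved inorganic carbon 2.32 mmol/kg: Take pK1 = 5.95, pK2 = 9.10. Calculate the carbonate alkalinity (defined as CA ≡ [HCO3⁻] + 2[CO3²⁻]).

CA = [HCO3⁻] + 2[CO3²⁻] = (α₁ + 2α₂)·DIC
At pH 7.74: [H⁺]/K1 = 10^-1.79 = 0.016218, K2/[H⁺] = 10^-1.36 = 0.043652
α₁ = 1/(1 + 0.016218 + 0.043652) = 1/1.0599 = 0.9435; α₂ = α₁·K2/[H⁺] = 0.04119
α₁ + 2α₂ = 1.0259
CA = 1.0259 × 2.32 = 2.38 mmol/kg

CA = 2.38 mmol/kg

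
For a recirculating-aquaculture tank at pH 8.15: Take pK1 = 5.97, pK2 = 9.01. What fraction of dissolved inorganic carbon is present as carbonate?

α₂ = 0.121

α₂ = 1 / (1 + [H⁺]/K2 + [H⁺]²/(K1K2)) = 1 / (1 + 10^+0.86 + 10^-1.32)
   = 1 / (1 + 7.2444 + 0.047863) = 1/8.2922 = 0.1206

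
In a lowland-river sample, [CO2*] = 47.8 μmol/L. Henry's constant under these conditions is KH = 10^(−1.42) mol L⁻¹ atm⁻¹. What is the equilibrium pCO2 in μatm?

pCO2 = 1260 μatm

KH = 10^(−1.42) = 3.802×10^-2 mol L⁻¹ atm⁻¹
pCO2 = [CO2*]/KH = 47.8×10^-6 / 3.802×10^-2 = 1.26×10^-3 atm = 1260 μatm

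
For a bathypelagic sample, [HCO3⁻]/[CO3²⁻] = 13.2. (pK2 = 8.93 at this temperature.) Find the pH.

From K2 = [H⁺][CO3²⁻]/[HCO3⁻]:  pH = pK2 − log₁₀([HCO3⁻]/[CO3²⁻])
log₁₀(13.2) = +1.121
pH = 8.93 − (+1.121) = 7.81

pH = 7.81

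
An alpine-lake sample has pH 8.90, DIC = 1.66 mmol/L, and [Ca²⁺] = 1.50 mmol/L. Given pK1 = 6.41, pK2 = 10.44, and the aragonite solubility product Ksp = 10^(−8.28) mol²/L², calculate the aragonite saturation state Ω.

Ω = 13.3

α₂ = 1 / (1 + [H⁺]/K2 + [H⁺]²/(K1K2)) = 1 / (1 + 10^+1.54 + 10^-0.95)
   = 1 / (1 + 34.674 + 0.11220) = 1/35.786 = 0.02794
[CO3²⁻] = α₂ × DIC = 0.02794 × 1.66 = 0.04639 mmol/L
Ksp = 10^(−8.28) = 5.248×10^-9
Ω = [Ca²⁺][CO3²⁻]/Ksp = (1.50×10^-3)(4.639×10^-5) / 5.248×10^-9 = 13.3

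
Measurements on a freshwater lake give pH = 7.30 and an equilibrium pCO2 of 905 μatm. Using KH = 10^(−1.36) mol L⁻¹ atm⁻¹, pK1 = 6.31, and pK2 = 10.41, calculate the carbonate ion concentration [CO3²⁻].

[CO3²⁻] = 0.300 μmol/L

[CO2*] = KH · pCO2 = 10^(−1.36) × 905×10^-6 = 3.950×10^-5 mol/L
α₀ = 1/(1 + K1/[H⁺] + K1K2/[H⁺]²) = 1/(1 + 10^+0.99 + 10^-2.12) = 0.09276
DIC = [CO2*]/α₀ = 3.950×10^-5 / 0.09276 = 0.4259 mmol/L
[CO3²⁻] = α₂·DIC; α₂ = 0.0007037, so [CO3²⁻] = 0.0007037 × 0.4259 = 0.000300 mmol/L = 0.300 μmol/L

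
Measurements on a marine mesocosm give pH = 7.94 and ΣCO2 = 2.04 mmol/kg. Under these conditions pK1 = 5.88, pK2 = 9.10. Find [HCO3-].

α₁ = 1 / (1 + [H⁺]/K1 + K2/[H⁺]) = 1 / (1 + 10^-2.06 + 10^-1.16)
   = 1 / (1 + 0.0087096 + 0.069183) = 1/1.0779 = 0.9277
[HCO3⁻] = α₁ × DIC = 0.9277 × 2.04 = 1.89 mmol/kg

[HCO3⁻] = 1.89 mmol/kg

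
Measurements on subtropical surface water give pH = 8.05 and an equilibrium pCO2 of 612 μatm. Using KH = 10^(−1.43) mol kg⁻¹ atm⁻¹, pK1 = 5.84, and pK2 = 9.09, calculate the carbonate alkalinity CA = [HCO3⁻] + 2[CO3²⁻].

[CO2*] = KH · pCO2 = 10^(−1.43) × 612×10^-6 = 2.274×10^-5 mol/kg
α₀ = 1/(1 + K1/[H⁺] + K1K2/[H⁺]²) = 1/(1 + 10^+2.21 + 10^+1.17) = 0.005619
DIC = [CO2*]/α₀ = 2.274×10^-5 / 0.005619 = 4.047 mmol/kg
CA = (α₁ + 2α₂)·DIC = (0.9113 + 2×0.08311) × 4.047 = 4.36 mmol/kg

CA = 4.36 mmol/kg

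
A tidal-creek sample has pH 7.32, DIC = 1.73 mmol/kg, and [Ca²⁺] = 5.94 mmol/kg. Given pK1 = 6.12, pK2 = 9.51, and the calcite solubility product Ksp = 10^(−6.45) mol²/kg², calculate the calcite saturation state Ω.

Ω = 0.175

α₂ = 1 / (1 + [H⁺]/K2 + [H⁺]²/(K1K2)) = 1 / (1 + 10^+2.19 + 10^+0.99)
   = 1 / (1 + 154.88 + 9.7724) = 1/165.65 = 0.006037
[CO3²⁻] = α₂ × DIC = 0.006037 × 1.73 = 0.01044 mmol/kg = 10.44 μmol/kg
Ksp = 10^(−6.45) = 3.548×10^-7
Ω = [Ca²⁺][CO3²⁻]/Ksp = (5.94×10^-3)(1.044×10^-5) / 3.548×10^-7 = 0.175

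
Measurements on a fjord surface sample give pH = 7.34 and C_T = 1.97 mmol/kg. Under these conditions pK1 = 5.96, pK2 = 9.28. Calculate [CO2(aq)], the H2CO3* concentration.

[CO2*] = 0.0780 mmol/kg

α₀ = 1 / (1 + K1/[H⁺] + K1K2/[H⁺]²) = 1 / (1 + 10^+1.38 + 10^-0.56)
   = 1 / (1 + 23.988 + 0.27542) = 1/25.264 = 0.03958
[CO2*] = α₀ × DIC = 0.03958 × 1.97 = 0.0780 mmol/kg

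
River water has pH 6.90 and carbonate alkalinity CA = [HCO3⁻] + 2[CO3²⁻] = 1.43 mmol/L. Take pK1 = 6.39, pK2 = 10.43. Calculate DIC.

CA = [HCO3⁻] + 2[CO3²⁻] = (α₁ + 2α₂)·DIC
At pH 6.90: [H⁺]/K1 = 10^-0.51 = 0.30903, K2/[H⁺] = 10^-3.53 = 0.00029512
α₁ = 1/(1 + 0.30903 + 0.00029512) = 1/1.3093 = 0.7638; α₂ = α₁·K2/[H⁺] = 0.0002254
α₁ + 2α₂ = 0.7642
DIC = CA / (α₁ + 2α₂) = 1.43 / 0.7642 = 1.87 mmol/L

DIC = 1.87 mmol/L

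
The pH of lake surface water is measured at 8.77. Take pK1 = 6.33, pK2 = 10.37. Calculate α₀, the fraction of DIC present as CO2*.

α₀ = 0.00353

α₀ = 1 / (1 + K1/[H⁺] + K1K2/[H⁺]²) = 1 / (1 + 10^+2.44 + 10^+0.84)
   = 1 / (1 + 275.42 + 6.9183) = 1/283.34 = 0.003529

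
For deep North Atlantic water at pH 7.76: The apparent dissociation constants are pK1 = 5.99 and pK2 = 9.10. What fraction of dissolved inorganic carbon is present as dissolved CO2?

α₀ = 0.0160

α₀ = 1 / (1 + K1/[H⁺] + K1K2/[H⁺]²) = 1 / (1 + 10^+1.77 + 10^+0.43)
   = 1 / (1 + 58.884 + 2.6915) = 1/62.576 = 0.01598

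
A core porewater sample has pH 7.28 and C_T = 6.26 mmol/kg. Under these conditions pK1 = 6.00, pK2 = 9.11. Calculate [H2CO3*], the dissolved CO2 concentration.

α₀ = 1 / (1 + K1/[H⁺] + K1K2/[H⁺]²) = 1 / (1 + 10^+1.28 + 10^-0.55)
   = 1 / (1 + 19.055 + 0.28184) = 1/20.336 = 0.04917
[CO2*] = α₀ × DIC = 0.04917 × 6.26 = 0.308 mmol/kg

[CO2*] = 0.308 mmol/kg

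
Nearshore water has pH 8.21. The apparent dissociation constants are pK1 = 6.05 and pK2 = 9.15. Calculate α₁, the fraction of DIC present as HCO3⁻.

α₁ = 1 / (1 + [H⁺]/K1 + K2/[H⁺]) = 1 / (1 + 10^-2.16 + 10^-0.94)
   = 1 / (1 + 0.0069183 + 0.11482) = 1/1.1217 = 0.8915

α₁ = 0.891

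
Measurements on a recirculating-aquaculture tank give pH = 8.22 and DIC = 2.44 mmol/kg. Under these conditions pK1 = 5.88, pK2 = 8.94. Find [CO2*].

[CO2*] = 9.33 μmol/kg

α₀ = 1 / (1 + K1/[H⁺] + K1K2/[H⁺]²) = 1 / (1 + 10^+2.34 + 10^+1.62)
   = 1 / (1 + 218.78 + 41.687) = 1/261.46 = 0.003825
[CO2*] = α₀ × DIC = 0.003825 × 2.44 = 0.00933 mmol/kg = 9.33 μmol/kg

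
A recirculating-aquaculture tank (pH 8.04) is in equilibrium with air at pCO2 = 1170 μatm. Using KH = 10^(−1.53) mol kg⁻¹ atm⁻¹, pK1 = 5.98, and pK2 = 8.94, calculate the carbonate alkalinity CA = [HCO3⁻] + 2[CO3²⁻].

[CO2*] = KH · pCO2 = 10^(−1.53) × 1170×10^-6 = 3.453×10^-5 mol/kg
α₀ = 1/(1 + K1/[H⁺] + K1K2/[H⁺]²) = 1/(1 + 10^+2.06 + 10^+1.16) = 0.007676
DIC = [CO2*]/α₀ = 3.453×10^-5 / 0.007676 = 4.498 mmol/kg
CA = (α₁ + 2α₂)·DIC = (0.8814 + 2×0.1110) × 4.498 = 4.96 mmol/kg

CA = 4.96 mmol/kg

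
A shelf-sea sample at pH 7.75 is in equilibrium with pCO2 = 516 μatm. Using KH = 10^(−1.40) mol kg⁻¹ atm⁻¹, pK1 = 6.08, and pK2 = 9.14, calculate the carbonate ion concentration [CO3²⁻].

[CO3²⁻] = 0.0391 mmol/kg

[CO2*] = KH · pCO2 = 10^(−1.40) × 516×10^-6 = 2.054×10^-5 mol/kg
α₀ = 1/(1 + K1/[H⁺] + K1K2/[H⁺]²) = 1/(1 + 10^+1.67 + 10^+0.28) = 0.02013
DIC = [CO2*]/α₀ = 2.054×10^-5 / 0.02013 = 1.021 mmol/kg
[CO3²⁻] = α₂·DIC; α₂ = 0.03836, so [CO3²⁻] = 0.03836 × 1.021 = 0.0391 mmol/kg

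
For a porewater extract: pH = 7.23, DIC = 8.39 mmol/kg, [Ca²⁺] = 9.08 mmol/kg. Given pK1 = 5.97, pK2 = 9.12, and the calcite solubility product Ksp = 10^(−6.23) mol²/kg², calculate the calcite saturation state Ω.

α₂ = 1 / (1 + [H⁺]/K2 + [H⁺]²/(K1K2)) = 1 / (1 + 10^+1.89 + 10^+0.63)
   = 1 / (1 + 77.625 + 4.2658) = 1/82.891 = 0.01206
[CO3²⁻] = α₂ × DIC = 0.01206 × 8.39 = 0.1012 mmol/kg
Ksp = 10^(−6.23) = 5.888×10^-7
Ω = [Ca²⁺][CO3²⁻]/Ksp = (9.08×10^-3)(1.012×10^-4) / 5.888×10^-7 = 1.56

Ω = 1.56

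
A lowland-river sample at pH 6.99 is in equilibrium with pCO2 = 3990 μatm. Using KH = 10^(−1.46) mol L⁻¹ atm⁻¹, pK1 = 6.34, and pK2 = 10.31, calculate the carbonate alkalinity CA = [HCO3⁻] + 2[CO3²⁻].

CA = 0.619 mmol/L

[CO2*] = KH · pCO2 = 10^(−1.46) × 3990×10^-6 = 1.383×10^-4 mol/L
α₀ = 1/(1 + K1/[H⁺] + K1K2/[H⁺]²) = 1/(1 + 10^+0.65 + 10^-2.67) = 0.1828
DIC = [CO2*]/α₀ = 1.383×10^-4 / 0.1828 = 0.7566 mmol/L
CA = (α₁ + 2α₂)·DIC = (0.8168 + 2×0.0003909) × 0.7566 = 0.619 mmol/L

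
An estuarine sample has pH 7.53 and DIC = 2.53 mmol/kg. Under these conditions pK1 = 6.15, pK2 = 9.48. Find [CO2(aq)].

α₀ = 1 / (1 + K1/[H⁺] + K1K2/[H⁺]²) = 1 / (1 + 10^+1.38 + 10^-0.57)
   = 1 / (1 + 23.988 + 0.26915) = 1/25.257 = 0.03959
[CO2*] = α₀ × DIC = 0.03959 × 2.53 = 0.100 mmol/kg

[CO2*] = 0.100 mmol/kg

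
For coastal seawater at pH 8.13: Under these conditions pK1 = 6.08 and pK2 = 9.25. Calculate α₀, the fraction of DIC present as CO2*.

α₀ = 0.00822

α₀ = 1 / (1 + K1/[H⁺] + K1K2/[H⁺]²) = 1 / (1 + 10^+2.05 + 10^+0.93)
   = 1 / (1 + 112.20 + 8.5114) = 1/121.71 = 0.008216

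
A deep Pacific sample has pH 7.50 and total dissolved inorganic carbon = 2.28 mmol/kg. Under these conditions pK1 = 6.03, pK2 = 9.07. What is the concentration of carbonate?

α₂ = 1 / (1 + [H⁺]/K2 + [H⁺]²/(K1K2)) = 1 / (1 + 10^+1.57 + 10^+0.10)
   = 1 / (1 + 37.154 + 1.2589) = 1/39.412 = 0.02537
[CO3²⁻] = α₂ × DIC = 0.02537 × 2.28 = 0.0578 mmol/kg

[CO3²⁻] = 0.0578 mmol/kg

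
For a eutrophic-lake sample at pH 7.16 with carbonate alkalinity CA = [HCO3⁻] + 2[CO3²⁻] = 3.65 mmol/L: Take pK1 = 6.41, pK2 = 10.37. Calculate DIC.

DIC = 4.30 mmol/L

CA = [HCO3⁻] + 2[CO3²⁻] = (α₁ + 2α₂)·DIC
At pH 7.16: [H⁺]/K1 = 10^-0.75 = 0.17783, K2/[H⁺] = 10^-3.21 = 0.00061660
α₁ = 1/(1 + 0.17783 + 0.00061660) = 1/1.1784 = 0.8486; α₂ = α₁·K2/[H⁺] = 0.0005232
α₁ + 2α₂ = 0.8496
DIC = CA / (α₁ + 2α₂) = 3.65 / 0.8496 = 4.30 mmol/L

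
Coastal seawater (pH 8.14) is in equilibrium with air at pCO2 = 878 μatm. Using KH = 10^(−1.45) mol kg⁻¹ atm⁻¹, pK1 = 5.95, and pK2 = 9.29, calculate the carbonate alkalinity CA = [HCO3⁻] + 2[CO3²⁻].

CA = 5.51 mmol/kg

[CO2*] = KH · pCO2 = 10^(−1.45) × 878×10^-6 = 3.115×10^-5 mol/kg
α₀ = 1/(1 + K1/[H⁺] + K1K2/[H⁺]²) = 1/(1 + 10^+2.19 + 10^+1.04) = 0.005994
DIC = [CO2*]/α₀ = 3.115×10^-5 / 0.005994 = 5.198 mmol/kg
CA = (α₁ + 2α₂)·DIC = (0.9283 + 2×0.06572) × 5.198 = 5.51 mmol/kg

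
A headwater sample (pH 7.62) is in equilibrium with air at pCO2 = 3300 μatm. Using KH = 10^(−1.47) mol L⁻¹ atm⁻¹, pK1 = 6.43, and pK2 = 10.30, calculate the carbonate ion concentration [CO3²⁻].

[CO3²⁻] = 3.62 μmol/L

[CO2*] = KH · pCO2 = 10^(−1.47) × 3300×10^-6 = 1.118×10^-4 mol/L
α₀ = 1/(1 + K1/[H⁺] + K1K2/[H⁺]²) = 1/(1 + 10^+1.19 + 10^-1.49) = 0.06053
DIC = [CO2*]/α₀ = 1.118×10^-4 / 0.06053 = 1.847 mmol/L
[CO3²⁻] = α₂·DIC; α₂ = 0.001959, so [CO3²⁻] = 0.001959 × 1.847 = 0.00362 mmol/L = 3.62 μmol/L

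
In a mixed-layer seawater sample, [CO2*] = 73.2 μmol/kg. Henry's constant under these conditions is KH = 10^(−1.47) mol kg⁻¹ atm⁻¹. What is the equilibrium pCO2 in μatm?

KH = 10^(−1.47) = 3.388×10^-2 mol kg⁻¹ atm⁻¹
pCO2 = [CO2*]/KH = 73.2×10^-6 / 3.388×10^-2 = 2.16×10^-3 atm = 2160 μatm

pCO2 = 2160 μatm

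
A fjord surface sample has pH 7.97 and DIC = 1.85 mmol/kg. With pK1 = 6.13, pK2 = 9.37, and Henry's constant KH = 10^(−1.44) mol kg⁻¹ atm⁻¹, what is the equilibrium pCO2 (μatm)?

α₀ = 1 / (1 + K1/[H⁺] + K1K2/[H⁺]²) = 1 / (1 + 10^+1.84 + 10^+0.44)
   = 1 / (1 + 69.183 + 2.7542) = 1/72.937 = 0.01371
[CO2*] = α₀ × DIC = 0.01371 × 1.85 = 0.02536 mmol/kg
pCO2 = [CO2*]/KH = 2.536×10^-5 / 3.631×10^-2 = 699 μatm

pCO2 = 699 μatm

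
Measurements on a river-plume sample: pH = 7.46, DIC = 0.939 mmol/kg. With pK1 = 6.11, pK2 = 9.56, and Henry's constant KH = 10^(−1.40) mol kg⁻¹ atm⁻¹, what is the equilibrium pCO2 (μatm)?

pCO2 = 1000 μatm

α₀ = 1 / (1 + K1/[H⁺] + K1K2/[H⁺]²) = 1 / (1 + 10^+1.35 + 10^-0.75)
   = 1 / (1 + 22.387 + 0.17783) = 1/23.565 = 0.04244
[CO2*] = α₀ × DIC = 0.04244 × 0.939 = 0.03985 mmol/kg
pCO2 = [CO2*]/KH = 3.985×10^-5 / 3.981×10^-2 = 1000 μatm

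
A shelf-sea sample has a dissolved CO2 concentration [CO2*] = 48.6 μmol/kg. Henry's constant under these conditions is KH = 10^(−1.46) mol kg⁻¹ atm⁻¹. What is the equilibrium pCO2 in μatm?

pCO2 = 1400 μatm

KH = 10^(−1.46) = 3.467×10^-2 mol kg⁻¹ atm⁻¹
pCO2 = [CO2*]/KH = 48.6×10^-6 / 3.467×10^-2 = 1.40×10^-3 atm = 1400 μatm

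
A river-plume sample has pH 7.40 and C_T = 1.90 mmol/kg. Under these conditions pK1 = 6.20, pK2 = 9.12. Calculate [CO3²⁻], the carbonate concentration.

[CO3²⁻] = 0.0335 mmol/kg

α₂ = 1 / (1 + [H⁺]/K2 + [H⁺]²/(K1K2)) = 1 / (1 + 10^+1.72 + 10^+0.52)
   = 1 / (1 + 52.481 + 3.3113) = 1/56.792 = 0.01761
[CO3²⁻] = α₂ × DIC = 0.01761 × 1.90 = 0.0335 mmol/kg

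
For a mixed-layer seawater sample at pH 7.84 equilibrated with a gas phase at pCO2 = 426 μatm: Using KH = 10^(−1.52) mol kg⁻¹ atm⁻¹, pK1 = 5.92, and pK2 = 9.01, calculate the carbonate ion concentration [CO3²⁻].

[CO2*] = KH · pCO2 = 10^(−1.52) × 426×10^-6 = 1.286×10^-5 mol/kg
α₀ = 1/(1 + K1/[H⁺] + K1K2/[H⁺]²) = 1/(1 + 10^+1.92 + 10^+0.75) = 0.01114
DIC = [CO2*]/α₀ = 1.286×10^-5 / 0.01114 = 1.155 mmol/kg
[CO3²⁻] = α₂·DIC; α₂ = 0.06262, so [CO3²⁻] = 0.06262 × 1.155 = 0.0723 mmol/kg

[CO3²⁻] = 0.0723 mmol/kg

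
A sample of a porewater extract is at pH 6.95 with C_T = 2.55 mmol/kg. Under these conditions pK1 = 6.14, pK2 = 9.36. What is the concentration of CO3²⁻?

[CO3²⁻] = 8.56 μmol/kg

α₂ = 1 / (1 + [H⁺]/K2 + [H⁺]²/(K1K2)) = 1 / (1 + 10^+2.41 + 10^+1.60)
   = 1 / (1 + 257.04 + 39.811) = 1/297.85 = 0.003357
[CO3²⁻] = α₂ × DIC = 0.003357 × 2.55 = 0.00856 mmol/kg = 8.56 μmol/kg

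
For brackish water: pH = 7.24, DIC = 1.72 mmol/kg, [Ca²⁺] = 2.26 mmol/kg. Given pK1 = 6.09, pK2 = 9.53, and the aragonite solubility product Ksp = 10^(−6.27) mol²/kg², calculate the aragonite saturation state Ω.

Ω = 0.0345

α₂ = 1 / (1 + [H⁺]/K2 + [H⁺]²/(K1K2)) = 1 / (1 + 10^+2.29 + 10^+1.14)
   = 1 / (1 + 194.98 + 13.804) = 1/209.79 = 0.004767
[CO3²⁻] = α₂ × DIC = 0.004767 × 1.72 = 0.008199 mmol/kg = 8.199 μmol/kg
Ksp = 10^(−6.27) = 5.370×10^-7
Ω = [Ca²⁺][CO3²⁻]/Ksp = (2.26×10^-3)(8.199×10^-6) / 5.370×10^-7 = 0.0345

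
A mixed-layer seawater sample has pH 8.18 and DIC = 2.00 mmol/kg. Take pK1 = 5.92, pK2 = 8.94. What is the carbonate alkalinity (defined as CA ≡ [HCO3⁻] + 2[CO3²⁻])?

CA = 2.29 mmol/kg

CA = [HCO3⁻] + 2[CO3²⁻] = (α₁ + 2α₂)·DIC
At pH 8.18: [H⁺]/K1 = 10^-2.26 = 0.0054954, K2/[H⁺] = 10^-0.76 = 0.17378
α₁ = 1/(1 + 0.0054954 + 0.17378) = 1/1.1793 = 0.8480; α₂ = α₁·K2/[H⁺] = 0.1474
α₁ + 2α₂ = 1.1427
CA = 1.1427 × 2.00 = 2.29 mmol/kg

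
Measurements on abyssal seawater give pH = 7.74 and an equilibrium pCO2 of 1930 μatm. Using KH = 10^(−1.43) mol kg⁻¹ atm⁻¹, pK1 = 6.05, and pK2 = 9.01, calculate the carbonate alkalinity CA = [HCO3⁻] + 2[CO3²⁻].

[CO2*] = KH · pCO2 = 10^(−1.43) × 1930×10^-6 = 7.171×10^-5 mol/kg
α₀ = 1/(1 + K1/[H⁺] + K1K2/[H⁺]²) = 1/(1 + 10^+1.69 + 10^+0.42) = 0.01901
DIC = [CO2*]/α₀ = 7.171×10^-5 / 0.01901 = 3.772 mmol/kg
CA = (α₁ + 2α₂)·DIC = (0.9310 + 2×0.05000) × 3.772 = 3.89 mmol/kg

CA = 3.89 mmol/kg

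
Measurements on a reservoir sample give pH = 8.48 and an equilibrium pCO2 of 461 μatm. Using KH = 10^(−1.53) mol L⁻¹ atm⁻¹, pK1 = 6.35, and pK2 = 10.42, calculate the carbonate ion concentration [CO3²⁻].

[CO2*] = KH · pCO2 = 10^(−1.53) × 461×10^-6 = 1.361×10^-5 mol/L
α₀ = 1/(1 + K1/[H⁺] + K1K2/[H⁺]²) = 1/(1 + 10^+2.13 + 10^+0.19) = 0.007276
DIC = [CO2*]/α₀ = 1.361×10^-5 / 0.007276 = 1.870 mmol/L
[CO3²⁻] = α₂·DIC; α₂ = 0.01127, so [CO3²⁻] = 0.01127 × 1.870 = 0.0211 mmol/L

[CO3²⁻] = 0.0211 mmol/L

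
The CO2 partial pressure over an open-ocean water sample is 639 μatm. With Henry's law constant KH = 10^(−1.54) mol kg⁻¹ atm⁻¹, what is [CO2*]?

KH = 10^(−1.54) = 2.884×10^-2 mol kg⁻¹ atm⁻¹
[CO2*] = KH · pCO2 = 2.884×10^-2 × 639×10^-6 atm = 1.84×10^-5 mol/kg

[CO2*] = 18.4 μmol/kg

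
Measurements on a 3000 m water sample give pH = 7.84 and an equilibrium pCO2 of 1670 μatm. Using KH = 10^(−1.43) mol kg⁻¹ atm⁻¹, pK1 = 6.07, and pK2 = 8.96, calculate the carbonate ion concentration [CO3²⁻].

[CO3²⁻] = 0.277 mmol/kg

[CO2*] = KH · pCO2 = 10^(−1.43) × 1670×10^-6 = 6.205×10^-5 mol/kg
α₀ = 1/(1 + K1/[H⁺] + K1K2/[H⁺]²) = 1/(1 + 10^+1.77 + 10^+0.65) = 0.01554
DIC = [CO2*]/α₀ = 6.205×10^-5 / 0.01554 = 3.993 mmol/kg
[CO3²⁻] = α₂·DIC; α₂ = 0.06941, so [CO3²⁻] = 0.06941 × 3.993 = 0.277 mmol/kg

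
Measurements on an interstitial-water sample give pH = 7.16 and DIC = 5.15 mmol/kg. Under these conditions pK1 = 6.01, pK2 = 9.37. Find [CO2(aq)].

α₀ = 1 / (1 + K1/[H⁺] + K1K2/[H⁺]²) = 1 / (1 + 10^+1.15 + 10^-1.06)
   = 1 / (1 + 14.125 + 0.087096) = 1/15.212 = 0.06574
[CO2*] = α₀ × DIC = 0.06574 × 5.15 = 0.339 mmol/kg

[CO2*] = 0.339 mmol/kg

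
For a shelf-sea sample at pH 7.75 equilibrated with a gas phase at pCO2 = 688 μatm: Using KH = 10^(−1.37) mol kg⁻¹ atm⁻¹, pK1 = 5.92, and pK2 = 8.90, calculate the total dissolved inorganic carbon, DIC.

[CO2*] = KH · pCO2 = 10^(−1.37) × 688×10^-6 = 2.935×10^-5 mol/kg
α₀ = 1/(1 + K1/[H⁺] + K1K2/[H⁺]²) = 1/(1 + 10^+1.83 + 10^+0.68) = 0.01362
DIC = [CO2*]/α₀ = 2.935×10^-5 / 0.01362 = 2.15 mmol/kg

DIC = 2.15 mmol/kg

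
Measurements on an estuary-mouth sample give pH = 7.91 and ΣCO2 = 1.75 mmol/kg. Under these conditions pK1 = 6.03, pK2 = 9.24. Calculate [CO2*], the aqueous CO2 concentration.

[CO2*] = 0.0218 mmol/kg

α₀ = 1 / (1 + K1/[H⁺] + K1K2/[H⁺]²) = 1 / (1 + 10^+1.88 + 10^+0.55)
   = 1 / (1 + 75.858 + 3.5481) = 1/80.406 = 0.01244
[CO2*] = α₀ × DIC = 0.01244 × 1.75 = 0.0218 mmol/kg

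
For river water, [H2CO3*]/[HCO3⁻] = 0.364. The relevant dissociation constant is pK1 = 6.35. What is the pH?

From K1 = [H⁺][HCO3⁻]/[H2CO3*]:  pH = pK1 − log₁₀([H2CO3*]/[HCO3⁻])
log₁₀(0.364) = -0.439
pH = 6.35 − (-0.439) = 6.79

pH = 6.79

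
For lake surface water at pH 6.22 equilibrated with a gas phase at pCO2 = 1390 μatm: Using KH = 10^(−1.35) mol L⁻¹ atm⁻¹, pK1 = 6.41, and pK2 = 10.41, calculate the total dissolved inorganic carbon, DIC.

[CO2*] = KH · pCO2 = 10^(−1.35) × 1390×10^-6 = 6.209×10^-5 mol/L
α₀ = 1/(1 + K1/[H⁺] + K1K2/[H⁺]²) = 1/(1 + 10^-0.19 + 10^-4.38) = 0.6076
DIC = [CO2*]/α₀ = 6.209×10^-5 / 0.6076 = 0.102 mmol/L

DIC = 0.102 mmol/L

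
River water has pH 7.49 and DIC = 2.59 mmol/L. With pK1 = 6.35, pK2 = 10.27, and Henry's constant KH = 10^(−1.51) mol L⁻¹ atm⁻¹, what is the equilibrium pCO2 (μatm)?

α₀ = 1 / (1 + K1/[H⁺] + K1K2/[H⁺]²) = 1 / (1 + 10^+1.14 + 10^-1.64)
   = 1 / (1 + 13.804 + 0.022909) = 1/14.827 = 0.06745
[CO2*] = α₀ × DIC = 0.06745 × 2.59 = 0.1747 mmol/L
pCO2 = [CO2*]/KH = 1.747×10^-4 / 3.090×10^-2 = 5650 μatm

pCO2 = 5650 μatm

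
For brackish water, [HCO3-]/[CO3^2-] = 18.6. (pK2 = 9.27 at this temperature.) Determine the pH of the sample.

pH = 8.00

From K2 = [H⁺][CO3^2-]/[HCO3-]:  pH = pK2 − log₁₀([HCO3-]/[CO3^2-])
log₁₀(18.6) = +1.270
pH = 9.27 − (+1.270) = 8.00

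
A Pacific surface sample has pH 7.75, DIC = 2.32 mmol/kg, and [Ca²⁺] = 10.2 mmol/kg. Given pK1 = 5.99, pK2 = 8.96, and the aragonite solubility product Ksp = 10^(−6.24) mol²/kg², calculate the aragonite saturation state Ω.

Ω = 2.35

α₂ = 1 / (1 + [H⁺]/K2 + [H⁺]²/(K1K2)) = 1 / (1 + 10^+1.21 + 10^-0.55)
   = 1 / (1 + 16.218 + 0.28184) = 1/17.500 = 0.05714
[CO3²⁻] = α₂ × DIC = 0.05714 × 2.32 = 0.1326 mmol/kg
Ksp = 10^(−6.24) = 5.754×10^-7
Ω = [Ca²⁺][CO3²⁻]/Ksp = (10.2×10^-3)(1.326×10^-4) / 5.754×10^-7 = 2.35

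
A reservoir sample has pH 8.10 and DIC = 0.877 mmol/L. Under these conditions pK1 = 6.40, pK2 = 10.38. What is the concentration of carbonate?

[CO3²⁻] = 4.49 μmol/L

α₂ = 1 / (1 + [H⁺]/K2 + [H⁺]²/(K1K2)) = 1 / (1 + 10^+2.28 + 10^+0.58)
   = 1 / (1 + 190.55 + 3.8019) = 1/195.35 = 0.005119
[CO3²⁻] = α₂ × DIC = 0.005119 × 0.877 = 0.00449 mmol/L = 4.49 μmol/L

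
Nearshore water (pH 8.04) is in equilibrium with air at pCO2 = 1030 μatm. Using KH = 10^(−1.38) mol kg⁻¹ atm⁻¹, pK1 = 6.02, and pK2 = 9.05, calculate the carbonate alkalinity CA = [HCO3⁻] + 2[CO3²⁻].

CA = 5.37 mmol/kg

[CO2*] = KH · pCO2 = 10^(−1.38) × 1030×10^-6 = 4.294×10^-5 mol/kg
α₀ = 1/(1 + K1/[H⁺] + K1K2/[H⁺]²) = 1/(1 + 10^+2.02 + 10^+1.01) = 0.008625
DIC = [CO2*]/α₀ = 4.294×10^-5 / 0.008625 = 4.978 mmol/kg
CA = (α₁ + 2α₂)·DIC = (0.9031 + 2×0.08826) × 4.978 = 5.37 mmol/kg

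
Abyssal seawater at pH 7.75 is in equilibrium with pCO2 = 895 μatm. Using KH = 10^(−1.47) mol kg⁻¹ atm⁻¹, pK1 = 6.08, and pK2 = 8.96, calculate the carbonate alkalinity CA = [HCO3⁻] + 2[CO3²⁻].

[CO2*] = KH · pCO2 = 10^(−1.47) × 895×10^-6 = 3.033×10^-5 mol/kg
α₀ = 1/(1 + K1/[H⁺] + K1K2/[H⁺]²) = 1/(1 + 10^+1.67 + 10^+0.46) = 0.01974
DIC = [CO2*]/α₀ = 3.033×10^-5 / 0.01974 = 1.536 mmol/kg
CA = (α₁ + 2α₂)·DIC = (0.9233 + 2×0.05693) × 1.536 = 1.59 mmol/kg

CA = 1.59 mmol/kg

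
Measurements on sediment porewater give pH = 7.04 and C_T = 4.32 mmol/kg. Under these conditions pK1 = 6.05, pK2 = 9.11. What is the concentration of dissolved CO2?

[CO2*] = 0.398 mmol/kg

α₀ = 1 / (1 + K1/[H⁺] + K1K2/[H⁺]²) = 1 / (1 + 10^+0.99 + 10^-1.08)
   = 1 / (1 + 9.7724 + 0.083176) = 1/10.856 = 0.09212
[CO2*] = α₀ × DIC = 0.09212 × 4.32 = 0.398 mmol/kg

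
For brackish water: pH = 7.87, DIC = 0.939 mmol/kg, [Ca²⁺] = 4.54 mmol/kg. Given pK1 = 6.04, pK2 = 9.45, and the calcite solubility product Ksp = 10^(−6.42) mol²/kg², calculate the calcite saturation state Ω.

Ω = 0.283

α₂ = 1 / (1 + [H⁺]/K2 + [H⁺]²/(K1K2)) = 1 / (1 + 10^+1.58 + 10^-0.25)
   = 1 / (1 + 38.019 + 0.56234) = 1/39.581 = 0.02526
[CO3²⁻] = α₂ × DIC = 0.02526 × 0.939 = 0.02372 mmol/kg
Ksp = 10^(−6.42) = 3.802×10^-7
Ω = [Ca²⁺][CO3²⁻]/Ksp = (4.54×10^-3)(2.372×10^-5) / 3.802×10^-7 = 0.283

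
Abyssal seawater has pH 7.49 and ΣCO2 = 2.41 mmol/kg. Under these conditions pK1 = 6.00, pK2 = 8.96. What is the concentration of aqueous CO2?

α₀ = 1 / (1 + K1/[H⁺] + K1K2/[H⁺]²) = 1 / (1 + 10^+1.49 + 10^+0.02)
   = 1 / (1 + 30.903 + 1.0471) = 1/32.950 = 0.03035
[CO2*] = α₀ × DIC = 0.03035 × 2.41 = 0.0731 mmol/kg

[CO2*] = 0.0731 mmol/kg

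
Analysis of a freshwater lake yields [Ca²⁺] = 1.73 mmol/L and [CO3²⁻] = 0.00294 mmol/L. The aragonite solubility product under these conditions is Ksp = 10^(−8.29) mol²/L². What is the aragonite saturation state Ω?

Ksp = 10^(−8.29) = 5.129×10^-9
Ω = [Ca²⁺][CO3²⁻]/Ksp = (1.73×10^-3)(0.00294×10^-3) / 5.129×10^-9 = 0.992

Ω = 0.992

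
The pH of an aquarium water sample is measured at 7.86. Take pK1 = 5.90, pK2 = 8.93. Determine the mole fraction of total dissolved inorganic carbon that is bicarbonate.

α₁ = 0.912

α₁ = 1 / (1 + [H⁺]/K1 + K2/[H⁺]) = 1 / (1 + 10^-1.96 + 10^-1.07)
   = 1 / (1 + 0.010965 + 0.085114) = 1/1.0961 = 0.9123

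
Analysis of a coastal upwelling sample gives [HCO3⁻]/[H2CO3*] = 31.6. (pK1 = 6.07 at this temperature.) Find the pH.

From K1 = [H⁺][HCO3⁻]/[H2CO3*]:  pH = pK1 + log₁₀([HCO3⁻]/[H2CO3*])
log₁₀(31.6) = +1.500
pH = 6.07 + (+1.500) = 7.57

pH = 7.57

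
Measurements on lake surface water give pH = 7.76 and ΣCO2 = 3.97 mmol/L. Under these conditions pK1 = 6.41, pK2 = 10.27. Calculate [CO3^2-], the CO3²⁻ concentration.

[CO3²⁻] = 11.7 μmol/L

α₂ = 1 / (1 + [H⁺]/K2 + [H⁺]²/(K1K2)) = 1 / (1 + 10^+2.51 + 10^+1.16)
   = 1 / (1 + 323.59 + 14.454) = 1/339.05 = 0.002949
[CO3²⁻] = α₂ × DIC = 0.002949 × 3.97 = 0.0117 mmol/L = 11.7 μmol/L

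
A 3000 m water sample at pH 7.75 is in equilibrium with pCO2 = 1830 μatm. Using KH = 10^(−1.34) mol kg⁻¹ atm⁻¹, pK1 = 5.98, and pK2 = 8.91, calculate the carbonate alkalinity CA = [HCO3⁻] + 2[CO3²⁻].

[CO2*] = KH · pCO2 = 10^(−1.34) × 1830×10^-6 = 8.365×10^-5 mol/kg
α₀ = 1/(1 + K1/[H⁺] + K1K2/[H⁺]²) = 1/(1 + 10^+1.77 + 10^+0.61) = 0.01564
DIC = [CO2*]/α₀ = 8.365×10^-5 / 0.01564 = 5.350 mmol/kg
CA = (α₁ + 2α₂)·DIC = (0.9207 + 2×0.06369) × 5.350 = 5.61 mmol/kg

CA = 5.61 mmol/kg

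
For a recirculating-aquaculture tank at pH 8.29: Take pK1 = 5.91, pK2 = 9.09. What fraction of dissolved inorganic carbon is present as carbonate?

α₂ = 1 / (1 + [H⁺]/K2 + [H⁺]²/(K1K2)) = 1 / (1 + 10^+0.80 + 10^-1.58)
   = 1 / (1 + 6.3096 + 0.026303) = 1/7.3359 = 0.1363

α₂ = 0.136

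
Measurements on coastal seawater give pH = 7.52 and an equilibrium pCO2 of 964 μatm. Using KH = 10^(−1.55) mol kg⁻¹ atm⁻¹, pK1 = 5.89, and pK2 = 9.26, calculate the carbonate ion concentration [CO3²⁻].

[CO3²⁻] = 0.0211 mmol/kg

[CO2*] = KH · pCO2 = 10^(−1.55) × 964×10^-6 = 2.717×10^-5 mol/kg
α₀ = 1/(1 + K1/[H⁺] + K1K2/[H⁺]²) = 1/(1 + 10^+1.63 + 10^-0.11) = 0.02251
DIC = [CO2*]/α₀ = 2.717×10^-5 / 0.02251 = 1.207 mmol/kg
[CO3²⁻] = α₂·DIC; α₂ = 0.01747, so [CO3²⁻] = 0.01747 × 1.207 = 0.0211 mmol/kg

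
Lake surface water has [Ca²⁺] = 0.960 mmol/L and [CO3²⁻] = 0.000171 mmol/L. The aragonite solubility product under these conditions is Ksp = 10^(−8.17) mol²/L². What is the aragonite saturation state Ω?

Ksp = 10^(−8.17) = 6.761×10^-9
Ω = [Ca²⁺][CO3²⁻]/Ksp = (0.960×10^-3)(0.000171×10^-3) / 6.761×10^-9 = 0.0243

Ω = 0.0243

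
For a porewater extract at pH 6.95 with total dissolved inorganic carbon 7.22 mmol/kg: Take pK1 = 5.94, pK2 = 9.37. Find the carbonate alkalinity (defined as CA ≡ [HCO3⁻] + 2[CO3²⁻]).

CA = 6.60 mmol/kg

CA = [HCO3⁻] + 2[CO3²⁻] = (α₁ + 2α₂)·DIC
At pH 6.95: [H⁺]/K1 = 10^-1.01 = 0.097724, K2/[H⁺] = 10^-2.42 = 0.0038019
α₁ = 1/(1 + 0.097724 + 0.0038019) = 1/1.1015 = 0.9078; α₂ = α₁·K2/[H⁺] = 0.003451
α₁ + 2α₂ = 0.9147
CA = 0.9147 × 7.22 = 6.60 mmol/kg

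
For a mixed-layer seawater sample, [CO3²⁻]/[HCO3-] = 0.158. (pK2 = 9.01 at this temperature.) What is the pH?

pH = 8.21

From K2 = [H⁺][CO3²⁻]/[HCO3-]:  pH = pK2 + log₁₀([CO3²⁻]/[HCO3-])
log₁₀(0.158) = -0.801
pH = 9.01 + (-0.801) = 8.21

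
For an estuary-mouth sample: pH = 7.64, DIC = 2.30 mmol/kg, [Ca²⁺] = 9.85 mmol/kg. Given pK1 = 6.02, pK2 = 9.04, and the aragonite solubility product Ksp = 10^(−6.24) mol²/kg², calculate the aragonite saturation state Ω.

Ω = 1.47

α₂ = 1 / (1 + [H⁺]/K2 + [H⁺]²/(K1K2)) = 1 / (1 + 10^+1.40 + 10^-0.22)
   = 1 / (1 + 25.119 + 0.60256) = 1/26.721 = 0.03742
[CO3²⁻] = α₂ × DIC = 0.03742 × 2.30 = 0.08607 mmol/kg
Ksp = 10^(−6.24) = 5.754×10^-7
Ω = [Ca²⁺][CO3²⁻]/Ksp = (9.85×10^-3)(8.607×10^-5) / 5.754×10^-7 = 1.47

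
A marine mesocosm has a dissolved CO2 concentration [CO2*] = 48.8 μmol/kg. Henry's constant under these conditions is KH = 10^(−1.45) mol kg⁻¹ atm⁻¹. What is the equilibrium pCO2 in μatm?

KH = 10^(−1.45) = 3.548×10^-2 mol kg⁻¹ atm⁻¹
pCO2 = [CO2*]/KH = 48.8×10^-6 / 3.548×10^-2 = 1.38×10^-3 atm = 1380 μatm

pCO2 = 1380 μatm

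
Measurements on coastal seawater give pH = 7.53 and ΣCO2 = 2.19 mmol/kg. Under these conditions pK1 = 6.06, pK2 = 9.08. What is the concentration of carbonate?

α₂ = 1 / (1 + [H⁺]/K2 + [H⁺]²/(K1K2)) = 1 / (1 + 10^+1.55 + 10^+0.08)
   = 1 / (1 + 35.481 + 1.2023) = 1/37.684 = 0.02654
[CO3²⁻] = α₂ × DIC = 0.02654 × 2.19 = 0.0581 mmol/kg

[CO3²⁻] = 0.0581 mmol/kg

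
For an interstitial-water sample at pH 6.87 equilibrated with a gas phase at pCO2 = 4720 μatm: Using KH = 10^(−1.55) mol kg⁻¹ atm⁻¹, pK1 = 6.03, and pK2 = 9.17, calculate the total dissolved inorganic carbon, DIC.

[CO2*] = KH · pCO2 = 10^(−1.55) × 4720×10^-6 = 1.330×10^-4 mol/kg
α₀ = 1/(1 + K1/[H⁺] + K1K2/[H⁺]²) = 1/(1 + 10^+0.84 + 10^-1.46) = 0.1257
DIC = [CO2*]/α₀ = 1.330×10^-4 / 0.1257 = 1.06 mmol/kg

DIC = 1.06 mmol/kg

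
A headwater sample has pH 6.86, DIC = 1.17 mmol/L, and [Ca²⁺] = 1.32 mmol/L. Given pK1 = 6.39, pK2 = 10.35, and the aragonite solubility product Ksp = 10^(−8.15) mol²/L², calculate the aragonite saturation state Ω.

Ω = 0.0527

α₂ = 1 / (1 + [H⁺]/K2 + [H⁺]²/(K1K2)) = 1 / (1 + 10^+3.49 + 10^+3.02)
   = 1 / (1 + 3090.3 + 1047.1) = 1/4138.4 = 0.0002416
[CO3²⁻] = α₂ × DIC = 0.0002416 × 1.17 = 0.0002827 mmol/L = 0.2827 μmol/L
Ksp = 10^(−8.15) = 7.079×10^-9
Ω = [Ca²⁺][CO3²⁻]/Ksp = (1.32×10^-3)(2.827×10^-7) / 7.079×10^-9 = 0.0527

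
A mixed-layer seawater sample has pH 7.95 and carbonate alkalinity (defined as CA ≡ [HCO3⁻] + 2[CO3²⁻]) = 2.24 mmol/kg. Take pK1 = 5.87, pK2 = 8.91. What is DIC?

CA = [HCO3⁻] + 2[CO3²⁻] = (α₁ + 2α₂)·DIC
At pH 7.95: [H⁺]/K1 = 10^-2.08 = 0.0083176, K2/[H⁺] = 10^-0.96 = 0.10965
α₁ = 1/(1 + 0.0083176 + 0.10965) = 1/1.1180 = 0.8945; α₂ = α₁·K2/[H⁺] = 0.09808
α₁ + 2α₂ = 1.0906
DIC = CA / (α₁ + 2α₂) = 2.24 / 1.0906 = 2.05 mmol/kg

DIC = 2.05 mmol/kg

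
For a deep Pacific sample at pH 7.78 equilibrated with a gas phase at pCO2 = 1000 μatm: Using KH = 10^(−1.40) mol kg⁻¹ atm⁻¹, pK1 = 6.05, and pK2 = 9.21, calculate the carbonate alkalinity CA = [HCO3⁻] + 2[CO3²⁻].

[CO2*] = KH · pCO2 = 10^(−1.40) × 1000×10^-6 = 3.981×10^-5 mol/kg
α₀ = 1/(1 + K1/[H⁺] + K1K2/[H⁺]²) = 1/(1 + 10^+1.73 + 10^+0.30) = 0.01764
DIC = [CO2*]/α₀ = 3.981×10^-5 / 0.01764 = 2.257 mmol/kg
CA = (α₁ + 2α₂)·DIC = (0.9472 + 2×0.03519) × 2.257 = 2.30 mmol/kg

CA = 2.30 mmol/kg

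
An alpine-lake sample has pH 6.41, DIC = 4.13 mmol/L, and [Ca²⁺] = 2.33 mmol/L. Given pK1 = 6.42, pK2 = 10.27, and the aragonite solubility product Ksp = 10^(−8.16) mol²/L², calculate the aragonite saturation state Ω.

Ω = 0.0949

α₂ = 1 / (1 + [H⁺]/K2 + [H⁺]²/(K1K2)) = 1 / (1 + 10^+3.86 + 10^+3.87)
   = 1 / (1 + 7244.4 + 7413.1) = 1/1.4658×10^4 = 6.822×10^-5
[CO3²⁻] = α₂ × DIC = 6.822×10^-5 × 4.13 = 0.0002817 mmol/L = 0.2817 μmol/L
Ksp = 10^(−8.16) = 6.918×10^-9
Ω = [Ca²⁺][CO3²⁻]/Ksp = (2.33×10^-3)(2.817×10^-7) / 6.918×10^-9 = 0.0949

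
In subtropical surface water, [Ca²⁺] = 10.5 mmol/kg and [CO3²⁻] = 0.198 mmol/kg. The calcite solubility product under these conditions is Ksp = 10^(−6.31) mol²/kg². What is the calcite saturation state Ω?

Ω = 4.24

Ksp = 10^(−6.31) = 4.898×10^-7
Ω = [Ca²⁺][CO3²⁻]/Ksp = (10.5×10^-3)(0.198×10^-3) / 4.898×10^-7 = 4.24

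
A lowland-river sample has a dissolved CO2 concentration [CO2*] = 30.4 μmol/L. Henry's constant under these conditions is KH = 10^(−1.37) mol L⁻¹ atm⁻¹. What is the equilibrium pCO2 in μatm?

KH = 10^(−1.37) = 4.266×10^-2 mol L⁻¹ atm⁻¹
pCO2 = [CO2*]/KH = 30.4×10^-6 / 4.266×10^-2 = 7.13×10^-4 atm = 713 μatm

pCO2 = 713 μatm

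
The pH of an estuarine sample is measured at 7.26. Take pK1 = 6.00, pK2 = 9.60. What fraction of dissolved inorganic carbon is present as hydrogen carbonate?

α₁ = 0.944

α₁ = 1 / (1 + [H⁺]/K1 + K2/[H⁺]) = 1 / (1 + 10^-1.26 + 10^-2.34)
   = 1 / (1 + 0.054954 + 0.0045709) = 1/1.0595 = 0.9438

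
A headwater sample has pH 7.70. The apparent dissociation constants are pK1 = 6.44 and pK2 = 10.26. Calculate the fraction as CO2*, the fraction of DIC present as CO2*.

α₀ = 1 / (1 + K1/[H⁺] + K1K2/[H⁺]²) = 1 / (1 + 10^+1.26 + 10^-1.30)
   = 1 / (1 + 18.197 + 0.050119) = 1/19.247 = 0.05196

α₀ = 0.0520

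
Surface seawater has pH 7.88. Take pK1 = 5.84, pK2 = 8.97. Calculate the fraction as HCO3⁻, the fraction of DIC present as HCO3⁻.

α₁ = 1 / (1 + [H⁺]/K1 + K2/[H⁺]) = 1 / (1 + 10^-2.04 + 10^-1.09)
   = 1 / (1 + 0.0091201 + 0.081283) = 1/1.0904 = 0.9171

α₁ = 0.917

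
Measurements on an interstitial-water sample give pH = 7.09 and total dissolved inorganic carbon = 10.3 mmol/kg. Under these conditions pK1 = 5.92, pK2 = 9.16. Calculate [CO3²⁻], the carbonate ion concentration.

α₂ = 1 / (1 + [H⁺]/K2 + [H⁺]²/(K1K2)) = 1 / (1 + 10^+2.07 + 10^+0.90)
   = 1 / (1 + 117.49 + 7.9433) = 1/126.43 = 0.007909
[CO3²⁻] = α₂ × DIC = 0.007909 × 10.3 = 0.0815 mmol/kg

[CO3²⁻] = 0.0815 mmol/kg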